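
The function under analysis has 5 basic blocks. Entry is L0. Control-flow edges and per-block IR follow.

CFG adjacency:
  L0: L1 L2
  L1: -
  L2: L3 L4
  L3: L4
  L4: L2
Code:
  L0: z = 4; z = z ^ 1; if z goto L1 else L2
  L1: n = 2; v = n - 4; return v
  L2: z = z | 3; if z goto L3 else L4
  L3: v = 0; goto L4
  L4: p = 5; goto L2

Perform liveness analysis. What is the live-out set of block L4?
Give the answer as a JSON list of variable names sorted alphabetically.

def/use:
  L0 def {z} use ∅
  L1 def {n,v} use ∅
  L2 def {z} use {z}
  L3 def {v} use ∅
  L4 def {p} use ∅

Backward fixpoint:
  L0: in=∅ out={z}
  L1: in=∅ out=∅
  L2: in={z} out={z}
  L3: in={z} out={z}
  L4: in={z} out={z}

live-out(L4) = ["z"]

Answer: ["z"]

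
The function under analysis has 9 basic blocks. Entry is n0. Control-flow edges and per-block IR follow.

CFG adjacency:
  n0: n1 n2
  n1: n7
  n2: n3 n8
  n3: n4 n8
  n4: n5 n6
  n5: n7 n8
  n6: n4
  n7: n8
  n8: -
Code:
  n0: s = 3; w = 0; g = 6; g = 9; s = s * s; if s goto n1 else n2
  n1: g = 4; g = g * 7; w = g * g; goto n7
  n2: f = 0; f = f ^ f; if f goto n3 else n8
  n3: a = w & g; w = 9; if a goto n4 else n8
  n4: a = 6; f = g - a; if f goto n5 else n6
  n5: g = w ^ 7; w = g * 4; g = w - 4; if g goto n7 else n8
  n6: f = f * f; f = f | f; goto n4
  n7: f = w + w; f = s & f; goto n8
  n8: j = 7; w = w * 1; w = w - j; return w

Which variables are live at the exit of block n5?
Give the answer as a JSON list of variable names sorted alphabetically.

Block summaries:
  n0: {g,s,w} / ∅
  n1: {g,w} / ∅
  n2: {f} / ∅
  n3: {a,w} / {g,w}
  n4: {a,f} / {g}
  n5: {g,w} / {w}
  n6: {f} / {f}
  n7: {f} / {s,w}
  n8: {j,w} / {w}

Live sets:
  n0 li=∅ lo={g,s,w}
  n1 li={s} lo={s,w}
  n2 li={g,s,w} lo={g,s,w}
  n3 li={g,s,w} lo={g,s,w}
  n4 li={g,s,w} lo={f,g,s,w}
  n5 li={s,w} lo={s,w}
  n6 li={f,g,s,w} lo={g,s,w}
  n7 li={s,w} lo={w}
  n8 li={w} lo=∅

live-out(n5) = ["s", "w"]

Answer: ["s", "w"]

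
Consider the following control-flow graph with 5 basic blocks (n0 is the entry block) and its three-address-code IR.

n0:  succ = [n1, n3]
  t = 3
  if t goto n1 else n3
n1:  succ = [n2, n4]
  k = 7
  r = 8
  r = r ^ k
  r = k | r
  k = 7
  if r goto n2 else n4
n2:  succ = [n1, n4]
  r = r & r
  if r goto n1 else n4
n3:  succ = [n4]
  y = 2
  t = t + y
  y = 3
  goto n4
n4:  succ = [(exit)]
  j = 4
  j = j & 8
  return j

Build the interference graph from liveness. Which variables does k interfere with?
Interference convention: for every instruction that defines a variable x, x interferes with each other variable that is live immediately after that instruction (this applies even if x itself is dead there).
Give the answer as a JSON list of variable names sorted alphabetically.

Answer: ["r"]

Derivation:
Block summaries:
  n0: {t} / ∅
  n1: {k,r} / ∅
  n2: {r} / {r}
  n3: {t,y} / {t}
  n4: {j} / ∅

Liveness:
  live n0: ∅→{t}
  live n1: ∅→{r}
  live n2: {r}→∅
  live n3: {t}→∅
  live n4: ∅→∅

Conflict graph:
  j — ∅
  k — {r}
  r — {k}
  t — {y}
  y — {t}

N(k) = ["r"]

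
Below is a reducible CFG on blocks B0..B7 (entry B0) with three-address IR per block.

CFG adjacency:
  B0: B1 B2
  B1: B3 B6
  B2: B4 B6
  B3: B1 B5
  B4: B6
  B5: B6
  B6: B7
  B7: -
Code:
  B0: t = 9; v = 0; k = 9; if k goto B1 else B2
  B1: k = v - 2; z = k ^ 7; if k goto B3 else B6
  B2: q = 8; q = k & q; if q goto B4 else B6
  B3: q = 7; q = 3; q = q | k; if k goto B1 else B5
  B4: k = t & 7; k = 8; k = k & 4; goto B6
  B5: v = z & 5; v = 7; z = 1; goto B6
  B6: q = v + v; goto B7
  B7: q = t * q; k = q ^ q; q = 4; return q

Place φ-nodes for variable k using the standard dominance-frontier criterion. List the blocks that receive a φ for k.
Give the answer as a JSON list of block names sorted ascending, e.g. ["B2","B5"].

idom tree: B1←B0 B2←B0 B3←B1 B4←B2 B5←B3 B6←B0 B7←B6
Join-block Dom:
  B1: preds {B0,B3}: {B0} ∩ {B0,B1,B3} = {B0}; idom=B0
  B6: preds {B1,B2,B4,B5}: {B0,B1} ∩ {B0,B2} ∩ {B0,B2,B4} ∩ {B0,B1,B3,B5} = {B0}; idom=B0

DF derivation:
  join B1 pred B0: · stop@B0
  join B1 pred B3: B3→B1 stop@B0
  join B6 pred B1: B1 stop@B0
  join B6 pred B2: B2 stop@B0
  join B6 pred B4: B4→B2 stop@B0
  join B6 pred B5: B5→B3→B1 stop@B0
  B0 → ∅
  B1 → {B1,B6}
  B2 → {B6}
  B3 → {B1,B6}
  B4 → {B6}
  B5 → {B6}
  B6 → ∅
  B7 → ∅

φ for k: defs {B0,B1,B4,B7}
  DF⁺ = {B1,B6}

Answer: ["B1", "B6"]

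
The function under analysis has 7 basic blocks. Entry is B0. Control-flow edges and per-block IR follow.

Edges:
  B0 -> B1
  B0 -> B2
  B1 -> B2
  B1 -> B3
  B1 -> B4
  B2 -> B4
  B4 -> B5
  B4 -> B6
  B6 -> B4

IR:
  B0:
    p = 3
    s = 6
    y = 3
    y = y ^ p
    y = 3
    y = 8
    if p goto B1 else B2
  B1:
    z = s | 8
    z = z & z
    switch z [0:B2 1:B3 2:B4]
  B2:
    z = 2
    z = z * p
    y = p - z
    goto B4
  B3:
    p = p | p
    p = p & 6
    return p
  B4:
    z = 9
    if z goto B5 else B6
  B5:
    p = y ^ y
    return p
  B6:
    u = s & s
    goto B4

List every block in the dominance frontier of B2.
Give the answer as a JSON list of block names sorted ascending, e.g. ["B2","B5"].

Answer: ["B4"]

Working:
idom tree: B1←B0 B2←B0 B3←B1 B4←B0 B5←B4 B6←B4
Dom at joins:
  B2: preds {B0,B1}: {B0} ∩ {B0,B1} = {B0}; idom=B0
  B4: preds {B1,B2,B6}: {B0,B1} ∩ {B0,B2} ∩ {B0,B4,B6} = {B0}; idom=B0

DF derivation:
  join B2 pred B0: · stop@B0
  join B2 pred B1: B1 stop@B0
  join B4 pred B1: B1 stop@B0
  join B4 pred B2: B2 stop@B0
  join B4 pred B6: B6→B4 stop@B0
  B0: DF=∅
  B1: DF={B2,B4}
  B2: DF={B4}
  B3: DF=∅
  B4: DF={B4}
  B5: DF=∅
  B6: DF={B4}

DF(B2) = ["B4"]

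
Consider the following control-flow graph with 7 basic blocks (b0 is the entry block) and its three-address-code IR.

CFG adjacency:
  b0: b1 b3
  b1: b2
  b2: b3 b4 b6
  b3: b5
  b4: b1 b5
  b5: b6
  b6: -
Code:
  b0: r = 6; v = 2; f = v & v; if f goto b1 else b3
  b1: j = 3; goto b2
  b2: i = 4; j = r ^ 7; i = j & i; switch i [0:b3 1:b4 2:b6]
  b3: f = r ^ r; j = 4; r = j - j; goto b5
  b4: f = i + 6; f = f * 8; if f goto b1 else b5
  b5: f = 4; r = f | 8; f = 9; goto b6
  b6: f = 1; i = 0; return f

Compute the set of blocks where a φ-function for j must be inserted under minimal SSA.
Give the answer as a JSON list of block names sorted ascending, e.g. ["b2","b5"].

idom tree: b1←b0 b2←b1 b3←b0 b4←b2 b5←b0 b6←b0
Dom∩ at merges:
  b1: preds {b0,b4}: {b0} ∩ {b0,b1,b2,b4} = {b0}; idom=b0
  b3: preds {b0,b2}: {b0} ∩ {b0,b1,b2} = {b0}; idom=b0
  b5: preds {b3,b4}: {b0,b3} ∩ {b0,b1,b2,b4} = {b0}; idom=b0
  b6: preds {b2,b5}: {b0,b1,b2} ∩ {b0,b5} = {b0}; idom=b0

Frontier:
  b1←b0: walk · to b0
  b1←b4: walk b4→b2→b1 to b0
  b3←b0: walk · to b0
  b3←b2: walk b2→b1 to b0
  b5←b3: walk b3 to b0
  b5←b4: walk b4→b2→b1 to b0
  b6←b2: walk b2→b1 to b0
  b6←b5: walk b5 to b0
  DF(b0)=∅
  DF(b1)={b1,b3,b5,b6}
  DF(b2)={b1,b3,b5,b6}
  DF(b3)={b5}
  DF(b4)={b1,b5}
  DF(b5)={b6}
  DF(b6)=∅

φ for j: defs {b1,b2,b3}
  DF⁺ = {b1,b3,b5,b6}

Answer: ["b1", "b3", "b5", "b6"]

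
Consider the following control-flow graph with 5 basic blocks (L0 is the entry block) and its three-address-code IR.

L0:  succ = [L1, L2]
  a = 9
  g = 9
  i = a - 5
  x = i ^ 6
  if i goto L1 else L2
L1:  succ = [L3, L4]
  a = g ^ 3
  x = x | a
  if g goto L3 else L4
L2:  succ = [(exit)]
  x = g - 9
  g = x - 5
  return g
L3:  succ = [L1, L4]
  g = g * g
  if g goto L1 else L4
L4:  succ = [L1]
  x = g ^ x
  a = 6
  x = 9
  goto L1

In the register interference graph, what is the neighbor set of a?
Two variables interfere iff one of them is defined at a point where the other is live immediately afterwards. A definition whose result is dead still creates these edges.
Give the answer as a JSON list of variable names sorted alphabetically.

Block summaries:
  L0: {a,g,i,x} / ∅
  L1: {a,x} / {g,x}
  L2: {g,x} / {g}
  L3: {g} / {g}
  L4: {a,x} / {g,x}

Liveness:
  L0: in=∅ out={g,x}
  L1: in={g,x} out={g,x}
  L2: in={g} out=∅
  L3: in={g,x} out={g,x}
  L4: in={g,x} out={g,x}

Interference:
  a↔{g,x}
  g↔{a,i,x}
  i↔{g,x}
  x↔{a,g,i}

N(a) = ["g", "x"]

Answer: ["g", "x"]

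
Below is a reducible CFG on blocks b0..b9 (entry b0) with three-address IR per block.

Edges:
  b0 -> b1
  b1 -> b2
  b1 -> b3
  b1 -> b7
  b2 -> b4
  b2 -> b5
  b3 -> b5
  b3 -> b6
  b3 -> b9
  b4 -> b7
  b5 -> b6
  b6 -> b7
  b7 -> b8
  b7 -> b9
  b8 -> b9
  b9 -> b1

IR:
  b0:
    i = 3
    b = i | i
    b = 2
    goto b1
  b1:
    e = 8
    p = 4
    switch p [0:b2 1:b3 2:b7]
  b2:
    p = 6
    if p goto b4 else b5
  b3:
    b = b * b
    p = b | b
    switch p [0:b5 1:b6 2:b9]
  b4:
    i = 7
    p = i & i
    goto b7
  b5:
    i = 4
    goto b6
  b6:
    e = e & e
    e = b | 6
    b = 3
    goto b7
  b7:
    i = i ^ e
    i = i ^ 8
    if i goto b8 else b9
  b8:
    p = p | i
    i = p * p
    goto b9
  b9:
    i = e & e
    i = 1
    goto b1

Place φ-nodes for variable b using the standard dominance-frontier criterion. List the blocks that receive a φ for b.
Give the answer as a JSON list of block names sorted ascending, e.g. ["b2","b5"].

idom tree: b1←b0 b2←b1 b3←b1 b4←b2 b5←b1 b6←b1 b7←b1 b8←b7 b9←b1
Dom∩ at merges:
  b1: preds {b0,b9}: {b0} ∩ {b0,b1,b9} = {b0}; idom=b0
  b5: preds {b2,b3}: {b0,b1,b2} ∩ {b0,b1,b3} = {b0,b1}; idom=b1
  b6: preds {b3,b5}: {b0,b1,b3} ∩ {b0,b1,b5} = {b0,b1}; idom=b1
  b7: preds {b1,b4,b6}: {b0,b1} ∩ {b0,b1,b2,b4} ∩ {b0,b1,b6} = {b0,b1}; idom=b1
  b9: preds {b3,b7,b8}: {b0,b1,b3} ∩ {b0,b1,b7} ∩ {b0,b1,b7,b8} = {b0,b1}; idom=b1

DF walk-up:
  b1←b0: walk · to b0
  b1←b9: walk b9→b1 to b0
  b5←b2: walk b2 to b1
  b5←b3: walk b3 to b1
  b6←b3: walk b3 to b1
  b6←b5: walk b5 to b1
  b7←b1: walk · to b1
  b7←b4: walk b4→b2 to b1
  b7←b6: walk b6 to b1
  b9←b3: walk b3 to b1
  b9←b7: walk b7 to b1
  b9←b8: walk b8→b7 to b1
  b0: DF=∅
  b1: DF={b1}
  b2: DF={b5,b7}
  b3: DF={b5,b6,b9}
  b4: DF={b7}
  b5: DF={b6}
  b6: DF={b7}
  b7: DF={b9}
  b8: DF={b9}
  b9: DF={b1}

φ for b: defs {b0,b3,b6}
  DF⁺ = {b1,b5,b6,b7,b9}

Answer: ["b1", "b5", "b6", "b7", "b9"]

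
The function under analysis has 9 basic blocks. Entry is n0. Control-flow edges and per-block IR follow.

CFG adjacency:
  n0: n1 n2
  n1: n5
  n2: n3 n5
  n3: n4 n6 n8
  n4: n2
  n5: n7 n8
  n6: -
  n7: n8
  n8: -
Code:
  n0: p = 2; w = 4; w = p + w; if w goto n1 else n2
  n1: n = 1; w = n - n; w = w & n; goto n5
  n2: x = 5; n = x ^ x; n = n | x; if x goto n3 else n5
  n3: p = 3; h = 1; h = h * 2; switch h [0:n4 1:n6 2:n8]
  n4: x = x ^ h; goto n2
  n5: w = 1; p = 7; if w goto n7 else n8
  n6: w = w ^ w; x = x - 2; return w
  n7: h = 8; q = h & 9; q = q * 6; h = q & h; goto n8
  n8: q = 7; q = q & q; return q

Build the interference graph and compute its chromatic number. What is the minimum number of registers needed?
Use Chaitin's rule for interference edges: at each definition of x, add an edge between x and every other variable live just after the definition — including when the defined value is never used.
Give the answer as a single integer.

Per-block:
  n0 def {p,w} use ∅
  n1 def {n,w} use ∅
  n2 def {n,x} use ∅
  n3 def {h,p} use ∅
  n4 def {x} use {h,x}
  n5 def {p,w} use ∅
  n6 def {w,x} use {w,x}
  n7 def {h,q} use ∅
  n8 def {q} use ∅

Live sets:
  live n0: ∅→{w}
  live n1: ∅→∅
  live n2: {w}→{w,x}
  live n3: {w,x}→{h,w,x}
  live n4: {h,w,x}→{w}
  live n5: ∅→∅
  live n6: {w,x}→∅
  live n7: ∅→∅
  live n8: ∅→∅

Interfere edges:
  h — {q,w,x}
  n — {w,x}
  p — {w,x}
  q — {h}
  w — {h,n,p,x}
  x — {h,n,p,w}

Registers:
  clique {h,w,x} ⇒ need ≥ 3
  assign h→R2 n→R2 p→R2 q→R0 w→R0 x→R1 — no edge inside a register ⇒ χ ≤ 3
  χ = 3

Answer: 3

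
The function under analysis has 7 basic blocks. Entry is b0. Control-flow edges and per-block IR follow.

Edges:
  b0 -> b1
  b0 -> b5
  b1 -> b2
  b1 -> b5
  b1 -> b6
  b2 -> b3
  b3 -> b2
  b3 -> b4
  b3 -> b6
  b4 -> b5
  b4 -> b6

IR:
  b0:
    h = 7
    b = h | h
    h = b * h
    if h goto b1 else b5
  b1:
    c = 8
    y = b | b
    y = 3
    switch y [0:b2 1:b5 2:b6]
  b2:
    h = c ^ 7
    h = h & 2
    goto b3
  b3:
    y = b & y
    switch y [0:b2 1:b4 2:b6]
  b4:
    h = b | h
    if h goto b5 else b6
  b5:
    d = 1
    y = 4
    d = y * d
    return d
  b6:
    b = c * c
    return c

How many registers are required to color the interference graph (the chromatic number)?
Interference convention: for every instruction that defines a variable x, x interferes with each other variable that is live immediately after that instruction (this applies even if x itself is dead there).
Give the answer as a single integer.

Answer: 4

Working:
Block summaries:
  b0: {b,h} / ∅
  b1: {c,y} / {b}
  b2: {h} / {c}
  b3: {y} / {b,y}
  b4: {h} / {b,h}
  b5: {d,y} / ∅
  b6: {b} / {c}

Backward fixpoint:
  b0: in=∅ out={b}
  b1: in={b} out={b,c,y}
  b2: in={b,c,y} out={b,c,h,y}
  b3: in={b,c,h,y} out={b,c,h,y}
  b4: in={b,c,h} out={c}
  b5: in=∅ out=∅
  b6: in={c} out=∅

Interference:
  b: {c,h,y}
  c: {b,h,y}
  d: {y}
  h: {b,c,y}
  y: {b,c,d,h}

Chromatic number:
  {b,c,h,y} pairwise interfere (4-clique) ⇒ χ ≥ 4
  assign b→c1 c→c2 d→c1 h→c3 y→c0 — no edge inside a register ⇒ χ ≤ 4
  χ = 4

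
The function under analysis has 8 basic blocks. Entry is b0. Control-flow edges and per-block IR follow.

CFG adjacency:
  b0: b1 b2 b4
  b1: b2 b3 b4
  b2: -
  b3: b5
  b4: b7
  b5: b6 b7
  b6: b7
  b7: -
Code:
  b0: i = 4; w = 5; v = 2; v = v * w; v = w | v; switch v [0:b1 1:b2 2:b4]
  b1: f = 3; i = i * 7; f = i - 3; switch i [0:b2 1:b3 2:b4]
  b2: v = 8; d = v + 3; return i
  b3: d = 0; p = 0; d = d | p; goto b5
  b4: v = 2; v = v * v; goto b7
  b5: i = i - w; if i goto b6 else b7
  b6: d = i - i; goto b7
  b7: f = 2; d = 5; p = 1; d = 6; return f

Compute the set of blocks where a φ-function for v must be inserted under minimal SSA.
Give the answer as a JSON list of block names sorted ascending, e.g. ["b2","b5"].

Answer: ["b7"]

Analysis:
idom tree: b1←b0 b2←b0 b3←b1 b4←b0 b5←b3 b6←b5 b7←b0
Dom∩ at merges:
  b2: preds {b0,b1}: {b0} ∩ {b0,b1} = {b0}; idom=b0
  b4: preds {b0,b1}: {b0} ∩ {b0,b1} = {b0}; idom=b0
  b7: preds {b4,b5,b6}: {b0,b4} ∩ {b0,b1,b3,b5} ∩ {b0,b1,b3,b5,b6} = {b0}; idom=b0

Frontier:
  b2←b0: walk · to b0
  b2←b1: walk b1 to b0
  b4←b0: walk · to b0
  b4←b1: walk b1 to b0
  b7←b4: walk b4 to b0
  b7←b5: walk b5→b3→b1 to b0
  b7←b6: walk b6→b5→b3→b1 to b0
  b0: DF=∅
  b1: DF={b2,b4,b7}
  b2: DF=∅
  b3: DF={b7}
  b4: DF={b7}
  b5: DF={b7}
  b6: DF={b7}
  b7: DF=∅

φ for v: defs {b0,b2,b4}
  DF⁺ = {b7}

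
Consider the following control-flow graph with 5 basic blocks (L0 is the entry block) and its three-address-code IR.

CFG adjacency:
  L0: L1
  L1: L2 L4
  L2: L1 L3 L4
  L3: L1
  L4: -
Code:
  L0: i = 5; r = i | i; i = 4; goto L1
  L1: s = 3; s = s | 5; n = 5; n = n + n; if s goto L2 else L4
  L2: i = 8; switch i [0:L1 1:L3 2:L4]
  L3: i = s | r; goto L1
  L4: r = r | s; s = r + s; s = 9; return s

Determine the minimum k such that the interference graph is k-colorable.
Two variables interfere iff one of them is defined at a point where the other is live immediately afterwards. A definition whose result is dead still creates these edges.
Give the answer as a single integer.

Answer: 3

Analysis:
Per-block:
  L0: def={i,r} ue=∅
  L1: def={n,s} ue=∅
  L2: def={i} ue=∅
  L3: def={i} ue={r,s}
  L4: def={r,s} ue={r,s}

Backward fixpoint:
  L0 li=∅ lo={r}
  L1 li={r} lo={r,s}
  L2 li={r,s} lo={r,s}
  L3 li={r,s} lo={r}
  L4 li={r,s} lo=∅

Conflict graph:
  i — {r,s}
  n — {r,s}
  r — {i,n,s}
  s — {i,n,r}

Chromatic number:
  clique {i,r,s} ⇒ need ≥ 3
  3-colouring: c0={r}  c1={s}  c2={i,n}
  χ = 3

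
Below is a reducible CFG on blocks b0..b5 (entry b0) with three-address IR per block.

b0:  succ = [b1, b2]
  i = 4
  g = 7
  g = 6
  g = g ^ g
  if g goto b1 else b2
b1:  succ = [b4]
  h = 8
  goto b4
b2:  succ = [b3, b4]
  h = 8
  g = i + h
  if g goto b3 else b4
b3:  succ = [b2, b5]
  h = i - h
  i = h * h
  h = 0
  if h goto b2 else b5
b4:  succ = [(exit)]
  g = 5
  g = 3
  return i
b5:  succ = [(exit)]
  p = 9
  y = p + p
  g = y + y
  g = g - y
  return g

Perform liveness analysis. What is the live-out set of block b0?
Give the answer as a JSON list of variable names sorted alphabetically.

Answer: ["i"]

Analysis:
Per-block:
  b0: def={g,i} ue=∅
  b1: def={h} ue=∅
  b2: def={g,h} ue={i}
  b3: def={h,i} ue={h,i}
  b4: def={g} ue={i}
  b5: def={g,p,y} ue=∅

Liveness:
  b0 li=∅ lo={i}
  b1 li={i} lo={i}
  b2 li={i} lo={h,i}
  b3 li={h,i} lo={i}
  b4 li={i} lo=∅
  b5 li=∅ lo=∅

live-out(b0) = ["i"]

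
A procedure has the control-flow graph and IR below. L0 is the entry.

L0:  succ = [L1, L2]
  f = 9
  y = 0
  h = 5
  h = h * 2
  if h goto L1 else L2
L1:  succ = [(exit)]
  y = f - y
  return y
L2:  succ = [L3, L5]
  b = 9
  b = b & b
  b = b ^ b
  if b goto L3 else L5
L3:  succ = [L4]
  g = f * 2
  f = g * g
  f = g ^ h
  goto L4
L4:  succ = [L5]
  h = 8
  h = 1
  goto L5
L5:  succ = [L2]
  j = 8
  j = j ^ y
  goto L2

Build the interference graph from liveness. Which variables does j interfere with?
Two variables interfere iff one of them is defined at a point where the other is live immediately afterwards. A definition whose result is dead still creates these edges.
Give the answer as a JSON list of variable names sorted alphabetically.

Per-block:
  L0: def={f,h,y} ue=∅
  L1: def={y} ue={f,y}
  L2: def={b} ue=∅
  L3: def={f,g} ue={f,h}
  L4: def={h} ue=∅
  L5: def={j} ue={y}

Liveness:
  L0 li=∅ lo={f,h,y}
  L1 li={f,y} lo=∅
  L2 li={f,h,y} lo={f,h,y}
  L3 li={f,h,y} lo={f,y}
  L4 li={f,y} lo={f,h,y}
  L5 li={f,h,y} lo={f,h,y}

Interference:
  b: {f,h,y}
  f: {b,g,h,j,y}
  g: {f,h,y}
  h: {b,f,g,j,y}
  j: {f,h,y}
  y: {b,f,g,h,j}

N(j) = ["f", "h", "y"]

Answer: ["f", "h", "y"]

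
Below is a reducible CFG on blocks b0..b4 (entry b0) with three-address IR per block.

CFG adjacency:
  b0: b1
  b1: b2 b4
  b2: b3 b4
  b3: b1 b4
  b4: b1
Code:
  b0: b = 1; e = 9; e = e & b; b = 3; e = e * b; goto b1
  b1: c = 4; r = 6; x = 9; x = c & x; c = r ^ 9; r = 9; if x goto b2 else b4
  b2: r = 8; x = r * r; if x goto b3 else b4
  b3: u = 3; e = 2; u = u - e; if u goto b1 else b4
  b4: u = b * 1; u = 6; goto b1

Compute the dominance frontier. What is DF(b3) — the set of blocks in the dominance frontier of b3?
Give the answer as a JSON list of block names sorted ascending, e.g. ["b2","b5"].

Answer: ["b1", "b4"]

Derivation:
idom tree: b1←b0 b2←b1 b3←b2 b4←b1
Dom at joins:
  b1: preds {b0,b3,b4}: {b0} ∩ {b0,b1,b2,b3} ∩ {b0,b1,b4} = {b0}; idom=b0
  b4: preds {b1,b2,b3}: {b0,b1} ∩ {b0,b1,b2} ∩ {b0,b1,b2,b3} = {b0,b1}; idom=b1

Frontier:
  b1←b0: walk · to b0
  b1←b3: walk b3→b2→b1 to b0
  b1←b4: walk b4→b1 to b0
  b4←b1: walk · to b1
  b4←b2: walk b2 to b1
  b4←b3: walk b3→b2 to b1
  b0 → ∅
  b1 → {b1}
  b2 → {b1,b4}
  b3 → {b1,b4}
  b4 → {b1}

DF(b3) = ["b1", "b4"]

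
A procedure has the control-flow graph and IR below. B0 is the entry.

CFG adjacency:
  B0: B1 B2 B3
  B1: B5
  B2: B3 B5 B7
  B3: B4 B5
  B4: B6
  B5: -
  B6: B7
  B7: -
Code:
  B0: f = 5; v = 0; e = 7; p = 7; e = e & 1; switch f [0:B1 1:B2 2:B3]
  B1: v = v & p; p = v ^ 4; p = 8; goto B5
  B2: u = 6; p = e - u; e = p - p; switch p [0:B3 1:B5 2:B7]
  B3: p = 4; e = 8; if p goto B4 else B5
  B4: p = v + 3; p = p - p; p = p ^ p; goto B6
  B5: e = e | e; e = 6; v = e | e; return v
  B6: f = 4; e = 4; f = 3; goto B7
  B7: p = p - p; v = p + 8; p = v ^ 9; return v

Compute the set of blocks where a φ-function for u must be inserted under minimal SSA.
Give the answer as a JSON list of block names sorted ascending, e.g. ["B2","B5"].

Answer: ["B3", "B5", "B7"]

Working:
idom tree: B1←B0 B2←B0 B3←B0 B4←B3 B5←B0 B6←B4 B7←B0
Join-block Dom:
  B3: preds {B0,B2}: {B0} ∩ {B0,B2} = {B0}; idom=B0
  B5: preds {B1,B2,B3}: {B0,B1} ∩ {B0,B2} ∩ {B0,B3} = {B0}; idom=B0
  B7: preds {B2,B6}: {B0,B2} ∩ {B0,B3,B4,B6} = {B0}; idom=B0

DF walk-up:
  join B3 pred B0: · stop@B0
  join B3 pred B2: B2 stop@B0
  join B5 pred B1: B1 stop@B0
  join B5 pred B2: B2 stop@B0
  join B5 pred B3: B3 stop@B0
  join B7 pred B2: B2 stop@B0
  join B7 pred B6: B6→B4→B3 stop@B0
  DF(B0)=∅
  DF(B1)={B5}
  DF(B2)={B3,B5,B7}
  DF(B3)={B5,B7}
  DF(B4)={B7}
  DF(B5)=∅
  DF(B6)={B7}
  DF(B7)=∅

φ for u: defs {B2}
  DF⁺ = {B3,B5,B7}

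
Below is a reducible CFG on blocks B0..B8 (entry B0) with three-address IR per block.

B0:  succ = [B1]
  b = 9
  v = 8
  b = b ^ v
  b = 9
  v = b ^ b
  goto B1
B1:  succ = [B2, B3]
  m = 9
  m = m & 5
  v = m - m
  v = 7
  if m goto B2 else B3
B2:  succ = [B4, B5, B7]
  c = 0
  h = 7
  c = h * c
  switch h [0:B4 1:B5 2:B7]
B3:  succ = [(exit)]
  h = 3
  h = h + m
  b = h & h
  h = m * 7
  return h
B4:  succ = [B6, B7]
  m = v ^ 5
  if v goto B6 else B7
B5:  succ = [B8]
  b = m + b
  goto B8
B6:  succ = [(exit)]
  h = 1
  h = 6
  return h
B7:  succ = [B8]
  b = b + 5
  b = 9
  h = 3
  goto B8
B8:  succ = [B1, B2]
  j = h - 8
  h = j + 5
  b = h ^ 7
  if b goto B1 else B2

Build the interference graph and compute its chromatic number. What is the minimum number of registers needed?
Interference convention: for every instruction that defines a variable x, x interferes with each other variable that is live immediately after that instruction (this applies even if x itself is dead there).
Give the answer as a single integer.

Answer: 5

Derivation:
Per-block:
  B0 def {b,v} use ∅
  B1 def {m,v} use ∅
  B2 def {c,h} use ∅
  B3 def {b,h} use {m}
  B4 def {m} use {v}
  B5 def {b} use {b,m}
  B6 def {h} use ∅
  B7 def {b,h} use {b}
  B8 def {b,h,j} use {h}

Backward fixpoint:
  B0: in=∅ out={b}
  B1: in={b} out={b,m,v}
  B2: in={b,m,v} out={b,h,m,v}
  B3: in={m} out=∅
  B4: in={b,v} out={b,m,v}
  B5: in={b,h,m,v} out={h,m,v}
  B6: in=∅ out=∅
  B7: in={b,m,v} out={h,m,v}
  B8: in={h,m,v} out={b,m,v}

Conflict graph:
  b — {c,h,m,v}
  c — {b,h,m,v}
  h — {b,c,m,v}
  j — {m,v}
  m — {b,c,h,j,v}
  v — {b,c,h,j,m}

Colouring:
  lower bound: {b,c,h,m,v} mutually conflict ⇒ χ ≥ 5
  5-colouring: r0={m}  r1={v}  r2={b,j}  r3={c}  r4={h}
  χ = 5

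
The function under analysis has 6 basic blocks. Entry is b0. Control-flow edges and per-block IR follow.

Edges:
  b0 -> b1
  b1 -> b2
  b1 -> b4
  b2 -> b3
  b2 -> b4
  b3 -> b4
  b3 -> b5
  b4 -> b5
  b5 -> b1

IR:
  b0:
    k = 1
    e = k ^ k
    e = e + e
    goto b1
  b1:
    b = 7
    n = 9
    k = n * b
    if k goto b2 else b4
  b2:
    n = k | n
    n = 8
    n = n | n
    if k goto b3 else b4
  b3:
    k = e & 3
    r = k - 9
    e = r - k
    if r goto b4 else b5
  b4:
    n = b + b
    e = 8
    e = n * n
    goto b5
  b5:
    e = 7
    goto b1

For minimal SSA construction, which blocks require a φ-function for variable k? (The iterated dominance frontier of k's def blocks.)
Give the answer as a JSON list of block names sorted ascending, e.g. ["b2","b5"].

idom tree: b1←b0 b2←b1 b3←b2 b4←b1 b5←b1
Dom at joins:
  b1: preds {b0,b5}: {b0} ∩ {b0,b1,b5} = {b0}; idom=b0
  b4: preds {b1,b2,b3}: {b0,b1} ∩ {b0,b1,b2} ∩ {b0,b1,b2,b3} = {b0,b1}; idom=b1
  b5: preds {b3,b4}: {b0,b1,b2,b3} ∩ {b0,b1,b4} = {b0,b1}; idom=b1

DF walk-up:
  b1←b0: walk · to b0
  b1←b5: walk b5→b1 to b0
  b4←b1: walk · to b1
  b4←b2: walk b2 to b1
  b4←b3: walk b3→b2 to b1
  b5←b3: walk b3→b2 to b1
  b5←b4: walk b4 to b1
  DF(b0)=∅
  DF(b1)={b1}
  DF(b2)={b4,b5}
  DF(b3)={b4,b5}
  DF(b4)={b5}
  DF(b5)={b1}

φ for k: defs {b0,b1,b3}
  DF⁺ = {b1,b4,b5}

Answer: ["b1", "b4", "b5"]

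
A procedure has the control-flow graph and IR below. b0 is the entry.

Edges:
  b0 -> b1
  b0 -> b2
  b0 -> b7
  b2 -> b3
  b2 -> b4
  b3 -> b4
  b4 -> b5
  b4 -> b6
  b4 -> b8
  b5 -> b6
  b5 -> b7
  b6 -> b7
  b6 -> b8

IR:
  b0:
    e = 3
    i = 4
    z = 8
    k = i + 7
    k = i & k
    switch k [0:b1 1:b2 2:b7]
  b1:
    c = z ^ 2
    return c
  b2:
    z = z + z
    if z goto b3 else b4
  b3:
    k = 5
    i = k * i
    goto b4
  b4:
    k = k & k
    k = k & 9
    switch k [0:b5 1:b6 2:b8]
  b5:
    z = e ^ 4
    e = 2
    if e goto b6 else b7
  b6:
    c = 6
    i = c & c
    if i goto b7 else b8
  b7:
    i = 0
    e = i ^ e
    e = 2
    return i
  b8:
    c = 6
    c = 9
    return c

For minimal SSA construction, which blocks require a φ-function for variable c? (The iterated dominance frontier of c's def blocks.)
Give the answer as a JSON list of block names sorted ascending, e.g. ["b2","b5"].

Answer: ["b7", "b8"]

Analysis:
idom tree: b1←b0 b2←b0 b3←b2 b4←b2 b5←b4 b6←b4 b7←b0 b8←b4
Join-block Dom:
  b4: preds {b2,b3}: {b0,b2} ∩ {b0,b2,b3} = {b0,b2}; idom=b2
  b6: preds {b4,b5}: {b0,b2,b4} ∩ {b0,b2,b4,b5} = {b0,b2,b4}; idom=b4
  b7: preds {b0,b5,b6}: {b0} ∩ {b0,b2,b4,b5} ∩ {b0,b2,b4,b6} = {b0}; idom=b0
  b8: preds {b4,b6}: {b0,b2,b4} ∩ {b0,b2,b4,b6} = {b0,b2,b4}; idom=b4

Frontier:
  b4←b2: walk · to b2
  b4←b3: walk b3 to b2
  b6←b4: walk · to b4
  b6←b5: walk b5 to b4
  b7←b0: walk · to b0
  b7←b5: walk b5→b4→b2 to b0
  b7←b6: walk b6→b4→b2 to b0
  b8←b4: walk · to b4
  b8←b6: walk b6 to b4
  b0: DF=∅
  b1: DF=∅
  b2: DF={b7}
  b3: DF={b4}
  b4: DF={b7}
  b5: DF={b6,b7}
  b6: DF={b7,b8}
  b7: DF=∅
  b8: DF=∅

φ for c: defs {b1,b6,b8}
  DF⁺ = {b7,b8}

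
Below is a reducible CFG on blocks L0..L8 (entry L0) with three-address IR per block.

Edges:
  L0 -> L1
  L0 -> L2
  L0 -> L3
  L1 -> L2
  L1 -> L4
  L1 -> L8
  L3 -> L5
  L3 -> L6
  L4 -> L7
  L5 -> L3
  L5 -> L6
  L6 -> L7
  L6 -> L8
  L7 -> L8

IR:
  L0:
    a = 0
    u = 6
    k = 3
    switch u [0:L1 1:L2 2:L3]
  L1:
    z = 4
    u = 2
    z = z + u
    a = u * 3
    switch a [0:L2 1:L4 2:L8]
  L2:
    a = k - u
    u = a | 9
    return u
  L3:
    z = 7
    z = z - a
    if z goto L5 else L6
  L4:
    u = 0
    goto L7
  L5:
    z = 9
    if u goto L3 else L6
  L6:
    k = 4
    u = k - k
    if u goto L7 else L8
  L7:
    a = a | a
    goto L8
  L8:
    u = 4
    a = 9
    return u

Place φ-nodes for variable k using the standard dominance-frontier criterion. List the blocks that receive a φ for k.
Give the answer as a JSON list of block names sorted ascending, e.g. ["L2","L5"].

idom tree: L1←L0 L2←L0 L3←L0 L4←L1 L5←L3 L6←L3 L7←L0 L8←L0
Join-block Dom:
  L2: preds {L0,L1}: {L0} ∩ {L0,L1} = {L0}; idom=L0
  L3: preds {L0,L5}: {L0} ∩ {L0,L3,L5} = {L0}; idom=L0
  L6: preds {L3,L5}: {L0,L3} ∩ {L0,L3,L5} = {L0,L3}; idom=L3
  L7: preds {L4,L6}: {L0,L1,L4} ∩ {L0,L3,L6} = {L0}; idom=L0
  L8: preds {L1,L6,L7}: {L0,L1} ∩ {L0,L3,L6} ∩ {L0,L7} = {L0}; idom=L0

DF walk-up:
  L2←L0: walk · to L0
  L2←L1: walk L1 to L0
  L3←L0: walk · to L0
  L3←L5: walk L5→L3 to L0
  L6←L3: walk · to L3
  L6←L5: walk L5 to L3
  L7←L4: walk L4→L1 to L0
  L7←L6: walk L6→L3 to L0
  L8←L1: walk L1 to L0
  L8←L6: walk L6→L3 to L0
  L8←L7: walk L7 to L0
  DF(L0)=∅
  DF(L1)={L2,L7,L8}
  DF(L2)=∅
  DF(L3)={L3,L7,L8}
  DF(L4)={L7}
  DF(L5)={L3,L6}
  DF(L6)={L7,L8}
  DF(L7)={L8}
  DF(L8)=∅

φ for k: defs {L0,L6}
  DF⁺ = {L7,L8}

Answer: ["L7", "L8"]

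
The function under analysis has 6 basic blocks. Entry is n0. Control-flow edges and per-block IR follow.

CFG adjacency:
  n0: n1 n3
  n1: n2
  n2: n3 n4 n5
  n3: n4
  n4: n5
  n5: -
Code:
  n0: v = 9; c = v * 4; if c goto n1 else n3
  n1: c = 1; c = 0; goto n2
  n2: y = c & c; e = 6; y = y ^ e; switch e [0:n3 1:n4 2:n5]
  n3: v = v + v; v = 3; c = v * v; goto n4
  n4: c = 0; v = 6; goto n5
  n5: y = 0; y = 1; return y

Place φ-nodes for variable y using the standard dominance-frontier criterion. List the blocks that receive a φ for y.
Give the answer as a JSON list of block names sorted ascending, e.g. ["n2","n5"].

idom tree: n1←n0 n2←n1 n3←n0 n4←n0 n5←n0
Dom at joins:
  n3: preds {n0,n2}: {n0} ∩ {n0,n1,n2} = {n0}; idom=n0
  n4: preds {n2,n3}: {n0,n1,n2} ∩ {n0,n3} = {n0}; idom=n0
  n5: preds {n2,n4}: {n0,n1,n2} ∩ {n0,n4} = {n0}; idom=n0

DF derivation:
  join n3 pred n0: · stop@n0
  join n3 pred n2: n2→n1 stop@n0
  join n4 pred n2: n2→n1 stop@n0
  join n4 pred n3: n3 stop@n0
  join n5 pred n2: n2→n1 stop@n0
  join n5 pred n4: n4 stop@n0
  n0 → ∅
  n1 → {n3,n4,n5}
  n2 → {n3,n4,n5}
  n3 → {n4}
  n4 → {n5}
  n5 → ∅

φ for y: defs {n2,n5}
  DF⁺ = {n3,n4,n5}

Answer: ["n3", "n4", "n5"]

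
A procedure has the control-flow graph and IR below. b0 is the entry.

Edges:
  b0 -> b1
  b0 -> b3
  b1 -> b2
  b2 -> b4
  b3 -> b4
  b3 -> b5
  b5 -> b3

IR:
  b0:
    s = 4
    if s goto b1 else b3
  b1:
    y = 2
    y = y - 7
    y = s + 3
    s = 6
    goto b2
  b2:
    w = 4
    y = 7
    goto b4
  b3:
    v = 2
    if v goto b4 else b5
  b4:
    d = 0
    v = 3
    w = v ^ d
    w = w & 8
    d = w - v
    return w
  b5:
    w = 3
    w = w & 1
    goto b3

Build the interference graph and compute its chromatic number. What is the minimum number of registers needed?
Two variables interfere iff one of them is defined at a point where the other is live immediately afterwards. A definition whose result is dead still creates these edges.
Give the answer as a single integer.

Answer: 3

Analysis:
Block summaries:
  b0 def {s} use ∅
  b1 def {s,y} use {s}
  b2 def {w,y} use ∅
  b3 def {v} use ∅
  b4 def {d,v,w} use ∅
  b5 def {w} use ∅

Backward fixpoint:
  live b0: ∅→{s}
  live b1: {s}→∅
  live b2: ∅→∅
  live b3: ∅→∅
  live b4: ∅→∅
  live b5: ∅→∅

Interfere edges:
  d — {v,w}
  s — {y}
  v — {d,w}
  w — {d,v}
  y — {s}

Chromatic number:
  lower bound: {d,v,w} mutually conflict ⇒ χ ≥ 3
  assign d→c0 s→c0 v→c1 w→c2 y→c1 — no edge inside a register ⇒ χ ≤ 3
  χ = 3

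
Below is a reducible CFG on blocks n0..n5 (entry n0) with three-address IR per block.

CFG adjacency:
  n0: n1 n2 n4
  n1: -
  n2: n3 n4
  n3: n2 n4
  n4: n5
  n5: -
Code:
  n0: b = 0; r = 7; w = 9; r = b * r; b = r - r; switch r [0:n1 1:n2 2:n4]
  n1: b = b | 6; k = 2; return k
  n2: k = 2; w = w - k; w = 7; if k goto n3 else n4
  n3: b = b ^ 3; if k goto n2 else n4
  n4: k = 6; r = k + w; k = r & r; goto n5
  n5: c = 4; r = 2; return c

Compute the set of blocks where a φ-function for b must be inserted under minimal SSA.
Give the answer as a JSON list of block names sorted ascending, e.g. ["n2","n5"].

Answer: ["n2", "n4"]

Analysis:
idom tree: n1←n0 n2←n0 n3←n2 n4←n0 n5←n4
Dom at joins:
  n2: preds {n0,n3}: {n0} ∩ {n0,n2,n3} = {n0}; idom=n0
  n4: preds {n0,n2,n3}: {n0} ∩ {n0,n2} ∩ {n0,n2,n3} = {n0}; idom=n0

DF derivation:
  join n2 pred n0: · stop@n0
  join n2 pred n3: n3→n2 stop@n0
  join n4 pred n0: · stop@n0
  join n4 pred n2: n2 stop@n0
  join n4 pred n3: n3→n2 stop@n0
  DF(n0)=∅
  DF(n1)=∅
  DF(n2)={n2,n4}
  DF(n3)={n2,n4}
  DF(n4)=∅
  DF(n5)=∅

φ for b: defs {n0,n1,n3}
  DF⁺ = {n2,n4}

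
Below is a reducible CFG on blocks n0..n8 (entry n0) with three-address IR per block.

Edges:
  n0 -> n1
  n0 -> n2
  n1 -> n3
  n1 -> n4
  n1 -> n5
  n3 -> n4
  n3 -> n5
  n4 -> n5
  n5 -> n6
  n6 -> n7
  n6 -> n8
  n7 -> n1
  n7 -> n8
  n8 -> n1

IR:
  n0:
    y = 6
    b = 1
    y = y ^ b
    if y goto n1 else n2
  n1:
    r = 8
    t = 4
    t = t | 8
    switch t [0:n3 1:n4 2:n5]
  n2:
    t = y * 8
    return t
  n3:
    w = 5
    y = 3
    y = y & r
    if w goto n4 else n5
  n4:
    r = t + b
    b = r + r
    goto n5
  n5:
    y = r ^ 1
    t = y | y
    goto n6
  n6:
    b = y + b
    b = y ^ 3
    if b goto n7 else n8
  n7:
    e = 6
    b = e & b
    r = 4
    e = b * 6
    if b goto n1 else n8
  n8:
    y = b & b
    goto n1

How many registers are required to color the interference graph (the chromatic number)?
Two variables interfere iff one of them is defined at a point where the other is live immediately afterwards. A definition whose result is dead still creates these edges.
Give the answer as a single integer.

Block summaries:
  n0: def={b,y} ue=∅
  n1: def={r,t} ue=∅
  n2: def={t} ue={y}
  n3: def={w,y} ue={r}
  n4: def={b,r} ue={b,t}
  n5: def={t,y} ue={r}
  n6: def={b} ue={b,y}
  n7: def={b,e,r} ue={b}
  n8: def={y} ue={b}

Liveness:
  live n0: ∅→{b,y}
  live n1: {b}→{b,r,t}
  live n2: {y}→∅
  live n3: {b,r,t}→{b,r,t}
  live n4: {b,t}→{b,r}
  live n5: {b,r}→{b,y}
  live n6: {b,y}→{b}
  live n7: {b}→{b}
  live n8: {b}→{b}

Interference:
  b — {e,r,t,w,y}
  e — {b}
  r — {b,t,w,y}
  t — {b,r,w,y}
  w — {b,r,t,y}
  y — {b,r,t,w}

Colouring:
  {b,r,t,w,y} pairwise interfere (5-clique) ⇒ χ ≥ 5
  assign b→r0 e→r1 r→r1 t→r2 w→r3 y→r4 — no edge inside a register ⇒ χ ≤ 5
  χ = 5

Answer: 5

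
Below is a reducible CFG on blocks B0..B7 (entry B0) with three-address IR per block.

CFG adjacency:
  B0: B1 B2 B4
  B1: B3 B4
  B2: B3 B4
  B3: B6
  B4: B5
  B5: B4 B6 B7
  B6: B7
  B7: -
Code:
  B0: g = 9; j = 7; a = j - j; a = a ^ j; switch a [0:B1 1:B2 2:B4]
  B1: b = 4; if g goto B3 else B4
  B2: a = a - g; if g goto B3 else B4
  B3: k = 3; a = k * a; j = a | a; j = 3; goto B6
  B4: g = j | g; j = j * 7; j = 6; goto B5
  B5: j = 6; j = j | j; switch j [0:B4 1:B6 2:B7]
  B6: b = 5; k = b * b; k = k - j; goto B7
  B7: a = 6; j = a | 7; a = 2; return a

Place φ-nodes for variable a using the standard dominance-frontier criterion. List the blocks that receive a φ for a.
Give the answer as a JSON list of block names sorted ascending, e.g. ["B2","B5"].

Answer: ["B3", "B4", "B6", "B7"]

Working:
idom tree: B1←B0 B2←B0 B3←B0 B4←B0 B5←B4 B6←B0 B7←B0
Dom at joins:
  B3: preds {B1,B2}: {B0,B1} ∩ {B0,B2} = {B0}; idom=B0
  B4: preds {B0,B1,B2,B5}: {B0} ∩ {B0,B1} ∩ {B0,B2} ∩ {B0,B4,B5} = {B0}; idom=B0
  B6: preds {B3,B5}: {B0,B3} ∩ {B0,B4,B5} = {B0}; idom=B0
  B7: preds {B5,B6}: {B0,B4,B5} ∩ {B0,B6} = {B0}; idom=B0

Frontier:
  B3←B1: walk B1 to B0
  B3←B2: walk B2 to B0
  B4←B0: walk · to B0
  B4←B1: walk B1 to B0
  B4←B2: walk B2 to B0
  B4←B5: walk B5→B4 to B0
  B6←B3: walk B3 to B0
  B6←B5: walk B5→B4 to B0
  B7←B5: walk B5→B4 to B0
  B7←B6: walk B6 to B0
  DF(B0)=∅
  DF(B1)={B3,B4}
  DF(B2)={B3,B4}
  DF(B3)={B6}
  DF(B4)={B4,B6,B7}
  DF(B5)={B4,B6,B7}
  DF(B6)={B7}
  DF(B7)=∅

φ for a: defs {B0,B2,B3,B7}
  DF⁺ = {B3,B4,B6,B7}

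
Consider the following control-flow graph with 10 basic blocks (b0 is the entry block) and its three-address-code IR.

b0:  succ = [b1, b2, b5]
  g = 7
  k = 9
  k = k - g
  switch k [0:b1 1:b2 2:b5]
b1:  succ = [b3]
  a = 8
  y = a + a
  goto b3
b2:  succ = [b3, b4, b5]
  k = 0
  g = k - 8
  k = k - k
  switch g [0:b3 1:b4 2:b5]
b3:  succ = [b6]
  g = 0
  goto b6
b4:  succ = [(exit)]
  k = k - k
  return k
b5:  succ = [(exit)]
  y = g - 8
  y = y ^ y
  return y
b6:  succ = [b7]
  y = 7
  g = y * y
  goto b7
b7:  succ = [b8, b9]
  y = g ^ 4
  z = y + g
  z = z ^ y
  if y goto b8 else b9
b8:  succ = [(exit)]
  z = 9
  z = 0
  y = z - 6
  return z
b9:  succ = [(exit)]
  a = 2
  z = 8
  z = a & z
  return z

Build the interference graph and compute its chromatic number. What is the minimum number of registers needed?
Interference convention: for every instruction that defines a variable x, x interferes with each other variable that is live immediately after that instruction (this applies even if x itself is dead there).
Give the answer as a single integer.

Per-block:
  b0 def {g,k} use ∅
  b1 def {a,y} use ∅
  b2 def {g,k} use ∅
  b3 def {g} use ∅
  b4 def {k} use {k}
  b5 def {y} use {g}
  b6 def {g,y} use ∅
  b7 def {y,z} use {g}
  b8 def {y,z} use ∅
  b9 def {a,z} use ∅

Liveness:
  b0: in=∅ out={g}
  b1: in=∅ out=∅
  b2: in=∅ out={g,k}
  b3: in=∅ out=∅
  b4: in={k} out=∅
  b5: in={g} out=∅
  b6: in=∅ out={g}
  b7: in={g} out=∅
  b8: in=∅ out=∅
  b9: in=∅ out=∅

Conflict graph:
  a↔{z}
  g↔{k,y}
  k↔{g}
  y↔{g,z}
  z↔{a,y}

Chromatic number:
  clique {a,z} ⇒ need ≥ 2
  2-colouring: R0={g,z}  R1={a,k,y}
  χ = 2

Answer: 2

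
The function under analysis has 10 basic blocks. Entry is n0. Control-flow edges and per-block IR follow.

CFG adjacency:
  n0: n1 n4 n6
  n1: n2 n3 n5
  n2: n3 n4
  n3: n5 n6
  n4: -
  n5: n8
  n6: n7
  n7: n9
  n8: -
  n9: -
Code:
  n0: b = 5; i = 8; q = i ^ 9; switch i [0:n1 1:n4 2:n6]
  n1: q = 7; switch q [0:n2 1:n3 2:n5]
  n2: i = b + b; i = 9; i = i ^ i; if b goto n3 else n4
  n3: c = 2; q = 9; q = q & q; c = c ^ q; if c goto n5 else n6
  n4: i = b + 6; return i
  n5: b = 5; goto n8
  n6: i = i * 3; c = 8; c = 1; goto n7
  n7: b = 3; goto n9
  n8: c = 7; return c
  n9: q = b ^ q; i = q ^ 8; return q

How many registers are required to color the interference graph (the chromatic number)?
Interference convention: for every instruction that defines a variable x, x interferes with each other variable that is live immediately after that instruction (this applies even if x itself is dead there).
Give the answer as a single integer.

Block summaries:
  n0 def {b,i,q} use ∅
  n1 def {q} use ∅
  n2 def {i} use {b}
  n3 def {c,q} use ∅
  n4 def {i} use {b}
  n5 def {b} use ∅
  n6 def {c,i} use {i}
  n7 def {b} use ∅
  n8 def {c} use ∅
  n9 def {i,q} use {b,q}

Backward fixpoint:
  n0: in=∅ out={b,i,q}
  n1: in={b,i} out={b,i}
  n2: in={b} out={b,i}
  n3: in={i} out={i,q}
  n4: in={b} out=∅
  n5: in=∅ out=∅
  n6: in={i,q} out={q}
  n7: in={q} out={b,q}
  n8: in=∅ out=∅
  n9: in={b,q} out=∅

Interference:
  b↔{i,q}
  c↔{i,q}
  i↔{b,c,q}
  q↔{b,c,i}

Colouring:
  lower bound: {b,i,q} mutually conflict ⇒ χ ≥ 3
  assign b→r2 c→r2 i→r0 q→r1 — no edge inside a register ⇒ χ ≤ 3
  χ = 3

Answer: 3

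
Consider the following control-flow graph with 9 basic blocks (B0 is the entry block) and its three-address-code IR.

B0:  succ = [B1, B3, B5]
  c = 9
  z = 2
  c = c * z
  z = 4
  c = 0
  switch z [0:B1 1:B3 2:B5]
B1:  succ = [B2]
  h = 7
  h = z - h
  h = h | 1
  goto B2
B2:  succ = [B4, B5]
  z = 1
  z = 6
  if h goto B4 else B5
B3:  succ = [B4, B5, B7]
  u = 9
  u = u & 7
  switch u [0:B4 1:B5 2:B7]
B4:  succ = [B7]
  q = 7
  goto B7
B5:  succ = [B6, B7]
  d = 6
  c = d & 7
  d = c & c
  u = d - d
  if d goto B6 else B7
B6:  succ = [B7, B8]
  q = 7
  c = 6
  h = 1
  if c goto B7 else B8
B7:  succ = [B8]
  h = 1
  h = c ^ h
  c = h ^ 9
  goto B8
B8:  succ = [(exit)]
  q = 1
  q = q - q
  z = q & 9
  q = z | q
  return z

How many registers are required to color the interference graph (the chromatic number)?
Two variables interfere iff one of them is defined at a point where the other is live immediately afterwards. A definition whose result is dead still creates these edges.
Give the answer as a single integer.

def/use:
  B0: def={c,z} ue=∅
  B1: def={h} ue={z}
  B2: def={z} ue={h}
  B3: def={u} ue=∅
  B4: def={q} ue=∅
  B5: def={c,d,u} ue=∅
  B6: def={c,h,q} ue=∅
  B7: def={c,h} ue={c}
  B8: def={q,z} ue=∅

Liveness:
  B0 li=∅ lo={c,z}
  B1 li={c,z} lo={c,h}
  B2 li={c,h} lo={c}
  B3 li={c} lo={c}
  B4 li={c} lo={c}
  B5 li=∅ lo={c}
  B6 li=∅ lo={c}
  B7 li={c} lo=∅
  B8 li=∅ lo=∅

Interference:
  c: {d,h,q,u,z}
  d: {c,u}
  h: {c,z}
  q: {c,z}
  u: {c,d}
  z: {c,h,q}

Chromatic number:
  lower bound: {c,d,u} mutually conflict ⇒ χ ≥ 3
  3-colouring: r0={c}  r1={d,z}  r2={h,q,u}
  χ = 3

Answer: 3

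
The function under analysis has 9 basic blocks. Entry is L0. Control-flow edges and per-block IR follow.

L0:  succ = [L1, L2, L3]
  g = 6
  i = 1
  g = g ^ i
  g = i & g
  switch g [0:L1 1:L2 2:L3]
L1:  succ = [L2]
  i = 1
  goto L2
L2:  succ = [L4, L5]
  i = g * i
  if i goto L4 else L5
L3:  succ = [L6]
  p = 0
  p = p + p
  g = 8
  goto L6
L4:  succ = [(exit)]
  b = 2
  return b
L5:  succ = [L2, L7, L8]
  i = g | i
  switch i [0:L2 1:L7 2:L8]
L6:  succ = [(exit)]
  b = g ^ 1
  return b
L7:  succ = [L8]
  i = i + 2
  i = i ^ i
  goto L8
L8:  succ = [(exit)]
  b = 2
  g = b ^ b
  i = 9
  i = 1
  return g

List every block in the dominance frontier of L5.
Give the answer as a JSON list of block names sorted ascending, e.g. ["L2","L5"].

idom tree: L1←L0 L2←L0 L3←L0 L4←L2 L5←L2 L6←L3 L7←L5 L8←L5
Join-block Dom:
  L2: preds {L0,L1,L5}: {L0} ∩ {L0,L1} ∩ {L0,L2,L5} = {L0}; idom=L0
  L8: preds {L5,L7}: {L0,L2,L5} ∩ {L0,L2,L5,L7} = {L0,L2,L5}; idom=L5

DF walk-up:
  join L2 pred L0: · stop@L0
  join L2 pred L1: L1 stop@L0
  join L2 pred L5: L5→L2 stop@L0
  join L8 pred L5: · stop@L5
  join L8 pred L7: L7 stop@L5
  DF(L0)=∅
  DF(L1)={L2}
  DF(L2)={L2}
  DF(L3)=∅
  DF(L4)=∅
  DF(L5)={L2}
  DF(L6)=∅
  DF(L7)={L8}
  DF(L8)=∅

DF(L5) = ["L2"]

Answer: ["L2"]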